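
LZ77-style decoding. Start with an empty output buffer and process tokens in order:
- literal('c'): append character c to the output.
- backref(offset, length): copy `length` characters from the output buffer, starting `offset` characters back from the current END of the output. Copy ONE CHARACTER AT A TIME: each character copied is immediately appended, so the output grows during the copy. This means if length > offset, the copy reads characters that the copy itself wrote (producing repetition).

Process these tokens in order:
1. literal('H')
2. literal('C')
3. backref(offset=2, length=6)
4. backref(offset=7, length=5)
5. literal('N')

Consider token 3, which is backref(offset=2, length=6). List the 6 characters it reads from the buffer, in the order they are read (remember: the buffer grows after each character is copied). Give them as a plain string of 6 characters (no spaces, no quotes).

Answer: HCHCHC

Derivation:
Token 1: literal('H'). Output: "H"
Token 2: literal('C'). Output: "HC"
Token 3: backref(off=2, len=6). Buffer before: "HC" (len 2)
  byte 1: read out[0]='H', append. Buffer now: "HCH"
  byte 2: read out[1]='C', append. Buffer now: "HCHC"
  byte 3: read out[2]='H', append. Buffer now: "HCHCH"
  byte 4: read out[3]='C', append. Buffer now: "HCHCHC"
  byte 5: read out[4]='H', append. Buffer now: "HCHCHCH"
  byte 6: read out[5]='C', append. Buffer now: "HCHCHCHC"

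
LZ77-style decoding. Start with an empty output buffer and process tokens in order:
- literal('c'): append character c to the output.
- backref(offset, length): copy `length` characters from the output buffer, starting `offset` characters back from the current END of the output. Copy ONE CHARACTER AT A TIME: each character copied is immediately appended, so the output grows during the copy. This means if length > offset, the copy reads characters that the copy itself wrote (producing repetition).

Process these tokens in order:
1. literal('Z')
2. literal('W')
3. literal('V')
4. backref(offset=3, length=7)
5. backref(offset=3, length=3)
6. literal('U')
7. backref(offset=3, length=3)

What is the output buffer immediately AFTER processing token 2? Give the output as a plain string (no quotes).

Answer: ZW

Derivation:
Token 1: literal('Z'). Output: "Z"
Token 2: literal('W'). Output: "ZW"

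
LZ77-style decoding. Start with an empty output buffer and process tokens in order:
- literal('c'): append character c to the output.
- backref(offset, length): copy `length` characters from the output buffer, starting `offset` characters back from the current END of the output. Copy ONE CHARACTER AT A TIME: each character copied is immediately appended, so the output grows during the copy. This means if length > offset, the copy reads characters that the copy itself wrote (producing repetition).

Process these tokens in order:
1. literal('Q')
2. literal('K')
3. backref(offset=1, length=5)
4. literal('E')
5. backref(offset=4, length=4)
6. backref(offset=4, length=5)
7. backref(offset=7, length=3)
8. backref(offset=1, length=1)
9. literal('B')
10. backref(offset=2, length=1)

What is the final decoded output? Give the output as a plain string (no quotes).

Answer: QKKKKKKEKKKEKKKEKKEKKBK

Derivation:
Token 1: literal('Q'). Output: "Q"
Token 2: literal('K'). Output: "QK"
Token 3: backref(off=1, len=5) (overlapping!). Copied 'KKKKK' from pos 1. Output: "QKKKKKK"
Token 4: literal('E'). Output: "QKKKKKKE"
Token 5: backref(off=4, len=4). Copied 'KKKE' from pos 4. Output: "QKKKKKKEKKKE"
Token 6: backref(off=4, len=5) (overlapping!). Copied 'KKKEK' from pos 8. Output: "QKKKKKKEKKKEKKKEK"
Token 7: backref(off=7, len=3). Copied 'KEK' from pos 10. Output: "QKKKKKKEKKKEKKKEKKEK"
Token 8: backref(off=1, len=1). Copied 'K' from pos 19. Output: "QKKKKKKEKKKEKKKEKKEKK"
Token 9: literal('B'). Output: "QKKKKKKEKKKEKKKEKKEKKB"
Token 10: backref(off=2, len=1). Copied 'K' from pos 20. Output: "QKKKKKKEKKKEKKKEKKEKKBK"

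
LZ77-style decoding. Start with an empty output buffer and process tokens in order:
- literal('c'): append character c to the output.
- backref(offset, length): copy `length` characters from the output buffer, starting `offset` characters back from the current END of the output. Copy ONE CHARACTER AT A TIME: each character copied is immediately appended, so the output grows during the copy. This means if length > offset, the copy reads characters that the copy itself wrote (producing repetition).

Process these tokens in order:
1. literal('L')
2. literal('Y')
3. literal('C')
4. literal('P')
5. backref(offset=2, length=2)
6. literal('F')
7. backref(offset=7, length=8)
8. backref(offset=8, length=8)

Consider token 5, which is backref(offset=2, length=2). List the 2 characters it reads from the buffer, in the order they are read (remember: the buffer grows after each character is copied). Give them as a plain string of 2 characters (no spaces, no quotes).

Answer: CP

Derivation:
Token 1: literal('L'). Output: "L"
Token 2: literal('Y'). Output: "LY"
Token 3: literal('C'). Output: "LYC"
Token 4: literal('P'). Output: "LYCP"
Token 5: backref(off=2, len=2). Buffer before: "LYCP" (len 4)
  byte 1: read out[2]='C', append. Buffer now: "LYCPC"
  byte 2: read out[3]='P', append. Buffer now: "LYCPCP"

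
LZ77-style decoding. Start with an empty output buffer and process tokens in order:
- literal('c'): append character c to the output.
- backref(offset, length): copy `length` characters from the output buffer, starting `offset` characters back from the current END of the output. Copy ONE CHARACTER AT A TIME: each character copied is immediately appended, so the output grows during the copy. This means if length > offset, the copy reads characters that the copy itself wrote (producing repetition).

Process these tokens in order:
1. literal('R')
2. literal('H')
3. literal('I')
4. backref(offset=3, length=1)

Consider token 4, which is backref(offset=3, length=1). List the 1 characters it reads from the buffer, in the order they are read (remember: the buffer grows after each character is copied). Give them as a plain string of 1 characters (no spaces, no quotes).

Token 1: literal('R'). Output: "R"
Token 2: literal('H'). Output: "RH"
Token 3: literal('I'). Output: "RHI"
Token 4: backref(off=3, len=1). Buffer before: "RHI" (len 3)
  byte 1: read out[0]='R', append. Buffer now: "RHIR"

Answer: R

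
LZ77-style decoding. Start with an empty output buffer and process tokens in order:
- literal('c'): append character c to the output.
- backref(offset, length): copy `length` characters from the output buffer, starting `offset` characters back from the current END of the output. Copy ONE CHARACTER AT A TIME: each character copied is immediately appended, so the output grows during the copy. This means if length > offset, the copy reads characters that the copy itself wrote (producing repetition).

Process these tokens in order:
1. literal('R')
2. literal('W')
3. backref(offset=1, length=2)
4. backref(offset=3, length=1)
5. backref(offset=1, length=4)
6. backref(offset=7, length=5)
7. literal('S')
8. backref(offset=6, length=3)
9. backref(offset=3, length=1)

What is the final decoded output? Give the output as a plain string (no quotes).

Token 1: literal('R'). Output: "R"
Token 2: literal('W'). Output: "RW"
Token 3: backref(off=1, len=2) (overlapping!). Copied 'WW' from pos 1. Output: "RWWW"
Token 4: backref(off=3, len=1). Copied 'W' from pos 1. Output: "RWWWW"
Token 5: backref(off=1, len=4) (overlapping!). Copied 'WWWW' from pos 4. Output: "RWWWWWWWW"
Token 6: backref(off=7, len=5). Copied 'WWWWW' from pos 2. Output: "RWWWWWWWWWWWWW"
Token 7: literal('S'). Output: "RWWWWWWWWWWWWWS"
Token 8: backref(off=6, len=3). Copied 'WWW' from pos 9. Output: "RWWWWWWWWWWWWWSWWW"
Token 9: backref(off=3, len=1). Copied 'W' from pos 15. Output: "RWWWWWWWWWWWWWSWWWW"

Answer: RWWWWWWWWWWWWWSWWWW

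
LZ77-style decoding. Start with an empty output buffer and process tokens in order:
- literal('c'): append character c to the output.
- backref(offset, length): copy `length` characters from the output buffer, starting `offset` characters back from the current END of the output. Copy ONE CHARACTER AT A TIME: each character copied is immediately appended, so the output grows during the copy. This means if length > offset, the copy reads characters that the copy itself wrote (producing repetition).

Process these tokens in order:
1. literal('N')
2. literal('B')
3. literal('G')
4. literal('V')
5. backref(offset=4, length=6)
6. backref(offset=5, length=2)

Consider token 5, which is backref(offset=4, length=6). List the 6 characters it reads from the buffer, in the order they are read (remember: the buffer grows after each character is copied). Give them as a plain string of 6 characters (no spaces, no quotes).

Token 1: literal('N'). Output: "N"
Token 2: literal('B'). Output: "NB"
Token 3: literal('G'). Output: "NBG"
Token 4: literal('V'). Output: "NBGV"
Token 5: backref(off=4, len=6). Buffer before: "NBGV" (len 4)
  byte 1: read out[0]='N', append. Buffer now: "NBGVN"
  byte 2: read out[1]='B', append. Buffer now: "NBGVNB"
  byte 3: read out[2]='G', append. Buffer now: "NBGVNBG"
  byte 4: read out[3]='V', append. Buffer now: "NBGVNBGV"
  byte 5: read out[4]='N', append. Buffer now: "NBGVNBGVN"
  byte 6: read out[5]='B', append. Buffer now: "NBGVNBGVNB"

Answer: NBGVNB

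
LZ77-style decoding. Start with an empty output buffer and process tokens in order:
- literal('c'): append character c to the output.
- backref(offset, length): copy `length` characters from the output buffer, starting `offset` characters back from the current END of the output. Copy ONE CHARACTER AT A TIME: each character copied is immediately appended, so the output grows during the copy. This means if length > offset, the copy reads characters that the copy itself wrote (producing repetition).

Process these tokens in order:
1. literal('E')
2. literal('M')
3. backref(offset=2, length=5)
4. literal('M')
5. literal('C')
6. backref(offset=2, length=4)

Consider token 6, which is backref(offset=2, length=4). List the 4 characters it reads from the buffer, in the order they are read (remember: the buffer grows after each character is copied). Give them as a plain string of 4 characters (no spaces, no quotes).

Token 1: literal('E'). Output: "E"
Token 2: literal('M'). Output: "EM"
Token 3: backref(off=2, len=5) (overlapping!). Copied 'EMEME' from pos 0. Output: "EMEMEME"
Token 4: literal('M'). Output: "EMEMEMEM"
Token 5: literal('C'). Output: "EMEMEMEMC"
Token 6: backref(off=2, len=4). Buffer before: "EMEMEMEMC" (len 9)
  byte 1: read out[7]='M', append. Buffer now: "EMEMEMEMCM"
  byte 2: read out[8]='C', append. Buffer now: "EMEMEMEMCMC"
  byte 3: read out[9]='M', append. Buffer now: "EMEMEMEMCMCM"
  byte 4: read out[10]='C', append. Buffer now: "EMEMEMEMCMCMC"

Answer: MCMC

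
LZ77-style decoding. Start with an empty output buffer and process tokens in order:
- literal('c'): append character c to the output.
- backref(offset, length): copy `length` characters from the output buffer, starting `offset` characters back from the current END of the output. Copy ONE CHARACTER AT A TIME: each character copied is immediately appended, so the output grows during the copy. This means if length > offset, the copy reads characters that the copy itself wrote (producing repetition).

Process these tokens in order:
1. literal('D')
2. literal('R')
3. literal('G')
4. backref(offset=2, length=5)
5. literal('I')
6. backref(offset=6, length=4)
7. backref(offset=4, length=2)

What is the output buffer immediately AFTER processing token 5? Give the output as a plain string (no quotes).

Token 1: literal('D'). Output: "D"
Token 2: literal('R'). Output: "DR"
Token 3: literal('G'). Output: "DRG"
Token 4: backref(off=2, len=5) (overlapping!). Copied 'RGRGR' from pos 1. Output: "DRGRGRGR"
Token 5: literal('I'). Output: "DRGRGRGRI"

Answer: DRGRGRGRI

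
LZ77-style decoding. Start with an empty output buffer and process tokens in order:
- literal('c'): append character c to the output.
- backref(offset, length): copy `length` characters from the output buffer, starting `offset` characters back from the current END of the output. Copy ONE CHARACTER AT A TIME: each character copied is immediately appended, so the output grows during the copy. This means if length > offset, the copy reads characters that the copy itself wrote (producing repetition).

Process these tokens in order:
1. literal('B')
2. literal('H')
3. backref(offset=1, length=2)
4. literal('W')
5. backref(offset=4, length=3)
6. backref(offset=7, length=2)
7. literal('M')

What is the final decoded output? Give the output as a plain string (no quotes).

Token 1: literal('B'). Output: "B"
Token 2: literal('H'). Output: "BH"
Token 3: backref(off=1, len=2) (overlapping!). Copied 'HH' from pos 1. Output: "BHHH"
Token 4: literal('W'). Output: "BHHHW"
Token 5: backref(off=4, len=3). Copied 'HHH' from pos 1. Output: "BHHHWHHH"
Token 6: backref(off=7, len=2). Copied 'HH' from pos 1. Output: "BHHHWHHHHH"
Token 7: literal('M'). Output: "BHHHWHHHHHM"

Answer: BHHHWHHHHHM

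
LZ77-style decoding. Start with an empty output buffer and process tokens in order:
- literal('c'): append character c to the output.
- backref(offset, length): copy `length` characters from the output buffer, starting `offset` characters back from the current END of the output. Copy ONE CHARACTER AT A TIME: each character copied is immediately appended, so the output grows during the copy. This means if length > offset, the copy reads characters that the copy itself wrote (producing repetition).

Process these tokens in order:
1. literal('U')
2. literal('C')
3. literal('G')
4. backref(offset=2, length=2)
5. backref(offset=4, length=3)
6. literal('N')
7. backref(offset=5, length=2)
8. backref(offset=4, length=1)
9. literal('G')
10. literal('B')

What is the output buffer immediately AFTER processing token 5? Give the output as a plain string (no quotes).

Token 1: literal('U'). Output: "U"
Token 2: literal('C'). Output: "UC"
Token 3: literal('G'). Output: "UCG"
Token 4: backref(off=2, len=2). Copied 'CG' from pos 1. Output: "UCGCG"
Token 5: backref(off=4, len=3). Copied 'CGC' from pos 1. Output: "UCGCGCGC"

Answer: UCGCGCGC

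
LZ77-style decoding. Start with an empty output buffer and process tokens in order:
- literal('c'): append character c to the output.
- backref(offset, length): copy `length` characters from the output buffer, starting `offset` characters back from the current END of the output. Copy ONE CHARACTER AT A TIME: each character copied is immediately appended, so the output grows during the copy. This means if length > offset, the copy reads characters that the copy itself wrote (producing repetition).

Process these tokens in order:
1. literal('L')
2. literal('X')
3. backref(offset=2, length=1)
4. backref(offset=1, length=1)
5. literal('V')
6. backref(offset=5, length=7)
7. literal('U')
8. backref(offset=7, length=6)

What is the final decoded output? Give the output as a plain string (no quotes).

Token 1: literal('L'). Output: "L"
Token 2: literal('X'). Output: "LX"
Token 3: backref(off=2, len=1). Copied 'L' from pos 0. Output: "LXL"
Token 4: backref(off=1, len=1). Copied 'L' from pos 2. Output: "LXLL"
Token 5: literal('V'). Output: "LXLLV"
Token 6: backref(off=5, len=7) (overlapping!). Copied 'LXLLVLX' from pos 0. Output: "LXLLVLXLLVLX"
Token 7: literal('U'). Output: "LXLLVLXLLVLXU"
Token 8: backref(off=7, len=6). Copied 'XLLVLX' from pos 6. Output: "LXLLVLXLLVLXUXLLVLX"

Answer: LXLLVLXLLVLXUXLLVLX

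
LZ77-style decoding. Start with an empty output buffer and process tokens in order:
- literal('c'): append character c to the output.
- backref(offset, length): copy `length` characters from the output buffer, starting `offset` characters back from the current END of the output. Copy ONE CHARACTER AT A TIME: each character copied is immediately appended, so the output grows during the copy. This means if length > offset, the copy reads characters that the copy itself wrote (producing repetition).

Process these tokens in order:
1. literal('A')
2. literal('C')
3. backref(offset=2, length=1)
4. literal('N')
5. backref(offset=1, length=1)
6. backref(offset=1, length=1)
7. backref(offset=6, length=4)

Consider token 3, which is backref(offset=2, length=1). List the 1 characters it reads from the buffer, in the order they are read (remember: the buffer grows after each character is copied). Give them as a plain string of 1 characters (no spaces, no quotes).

Token 1: literal('A'). Output: "A"
Token 2: literal('C'). Output: "AC"
Token 3: backref(off=2, len=1). Buffer before: "AC" (len 2)
  byte 1: read out[0]='A', append. Buffer now: "ACA"

Answer: A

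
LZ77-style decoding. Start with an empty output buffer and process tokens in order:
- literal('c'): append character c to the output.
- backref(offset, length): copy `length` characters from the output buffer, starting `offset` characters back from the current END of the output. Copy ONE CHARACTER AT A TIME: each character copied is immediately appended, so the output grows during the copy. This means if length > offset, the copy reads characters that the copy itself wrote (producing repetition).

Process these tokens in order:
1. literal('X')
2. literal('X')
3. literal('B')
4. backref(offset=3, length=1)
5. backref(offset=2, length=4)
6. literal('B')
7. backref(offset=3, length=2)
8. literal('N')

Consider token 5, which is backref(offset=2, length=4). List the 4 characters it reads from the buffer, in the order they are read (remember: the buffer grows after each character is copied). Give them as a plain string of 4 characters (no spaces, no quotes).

Answer: BXBX

Derivation:
Token 1: literal('X'). Output: "X"
Token 2: literal('X'). Output: "XX"
Token 3: literal('B'). Output: "XXB"
Token 4: backref(off=3, len=1). Copied 'X' from pos 0. Output: "XXBX"
Token 5: backref(off=2, len=4). Buffer before: "XXBX" (len 4)
  byte 1: read out[2]='B', append. Buffer now: "XXBXB"
  byte 2: read out[3]='X', append. Buffer now: "XXBXBX"
  byte 3: read out[4]='B', append. Buffer now: "XXBXBXB"
  byte 4: read out[5]='X', append. Buffer now: "XXBXBXBX"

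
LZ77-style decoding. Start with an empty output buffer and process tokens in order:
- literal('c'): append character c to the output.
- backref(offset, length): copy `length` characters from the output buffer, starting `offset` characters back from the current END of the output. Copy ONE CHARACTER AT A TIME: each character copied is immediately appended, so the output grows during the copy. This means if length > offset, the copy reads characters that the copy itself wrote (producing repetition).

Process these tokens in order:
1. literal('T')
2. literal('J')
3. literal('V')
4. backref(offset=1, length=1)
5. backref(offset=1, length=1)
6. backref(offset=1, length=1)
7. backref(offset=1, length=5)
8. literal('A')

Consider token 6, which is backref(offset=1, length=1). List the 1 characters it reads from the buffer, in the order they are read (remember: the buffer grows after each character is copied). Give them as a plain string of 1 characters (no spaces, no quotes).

Answer: V

Derivation:
Token 1: literal('T'). Output: "T"
Token 2: literal('J'). Output: "TJ"
Token 3: literal('V'). Output: "TJV"
Token 4: backref(off=1, len=1). Copied 'V' from pos 2. Output: "TJVV"
Token 5: backref(off=1, len=1). Copied 'V' from pos 3. Output: "TJVVV"
Token 6: backref(off=1, len=1). Buffer before: "TJVVV" (len 5)
  byte 1: read out[4]='V', append. Buffer now: "TJVVVV"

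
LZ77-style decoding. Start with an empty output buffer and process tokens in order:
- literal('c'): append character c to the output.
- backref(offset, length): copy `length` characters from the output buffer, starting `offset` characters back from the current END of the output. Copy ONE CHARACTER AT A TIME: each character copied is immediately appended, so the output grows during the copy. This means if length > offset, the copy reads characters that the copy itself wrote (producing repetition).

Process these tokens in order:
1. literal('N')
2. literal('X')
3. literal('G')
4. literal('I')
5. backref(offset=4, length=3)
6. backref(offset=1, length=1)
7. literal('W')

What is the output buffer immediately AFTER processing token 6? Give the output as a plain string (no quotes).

Answer: NXGINXGG

Derivation:
Token 1: literal('N'). Output: "N"
Token 2: literal('X'). Output: "NX"
Token 3: literal('G'). Output: "NXG"
Token 4: literal('I'). Output: "NXGI"
Token 5: backref(off=4, len=3). Copied 'NXG' from pos 0. Output: "NXGINXG"
Token 6: backref(off=1, len=1). Copied 'G' from pos 6. Output: "NXGINXGG"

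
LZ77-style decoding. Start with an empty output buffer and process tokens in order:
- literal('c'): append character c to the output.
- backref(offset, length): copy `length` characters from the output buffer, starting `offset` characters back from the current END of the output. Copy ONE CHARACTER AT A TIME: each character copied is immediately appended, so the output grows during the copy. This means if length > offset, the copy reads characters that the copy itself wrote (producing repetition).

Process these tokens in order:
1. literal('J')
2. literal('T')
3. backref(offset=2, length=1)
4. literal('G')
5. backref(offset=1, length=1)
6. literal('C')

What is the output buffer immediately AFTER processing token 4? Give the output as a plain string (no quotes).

Answer: JTJG

Derivation:
Token 1: literal('J'). Output: "J"
Token 2: literal('T'). Output: "JT"
Token 3: backref(off=2, len=1). Copied 'J' from pos 0. Output: "JTJ"
Token 4: literal('G'). Output: "JTJG"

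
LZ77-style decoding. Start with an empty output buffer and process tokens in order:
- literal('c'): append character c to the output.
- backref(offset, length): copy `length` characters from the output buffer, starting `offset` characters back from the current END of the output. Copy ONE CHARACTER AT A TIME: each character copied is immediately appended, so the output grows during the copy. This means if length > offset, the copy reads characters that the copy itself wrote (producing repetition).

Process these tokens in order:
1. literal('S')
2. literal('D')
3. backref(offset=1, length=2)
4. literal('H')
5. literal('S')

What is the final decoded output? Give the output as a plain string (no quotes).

Token 1: literal('S'). Output: "S"
Token 2: literal('D'). Output: "SD"
Token 3: backref(off=1, len=2) (overlapping!). Copied 'DD' from pos 1. Output: "SDDD"
Token 4: literal('H'). Output: "SDDDH"
Token 5: literal('S'). Output: "SDDDHS"

Answer: SDDDHS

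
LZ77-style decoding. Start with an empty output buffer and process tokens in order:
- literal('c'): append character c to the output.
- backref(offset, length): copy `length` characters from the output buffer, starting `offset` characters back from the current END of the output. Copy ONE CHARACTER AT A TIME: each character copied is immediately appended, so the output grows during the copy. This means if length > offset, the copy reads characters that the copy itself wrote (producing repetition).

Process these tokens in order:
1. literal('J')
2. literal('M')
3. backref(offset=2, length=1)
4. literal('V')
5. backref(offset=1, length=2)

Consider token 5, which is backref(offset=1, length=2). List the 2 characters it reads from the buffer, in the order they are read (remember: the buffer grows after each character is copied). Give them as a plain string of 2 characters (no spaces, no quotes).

Answer: VV

Derivation:
Token 1: literal('J'). Output: "J"
Token 2: literal('M'). Output: "JM"
Token 3: backref(off=2, len=1). Copied 'J' from pos 0. Output: "JMJ"
Token 4: literal('V'). Output: "JMJV"
Token 5: backref(off=1, len=2). Buffer before: "JMJV" (len 4)
  byte 1: read out[3]='V', append. Buffer now: "JMJVV"
  byte 2: read out[4]='V', append. Buffer now: "JMJVVV"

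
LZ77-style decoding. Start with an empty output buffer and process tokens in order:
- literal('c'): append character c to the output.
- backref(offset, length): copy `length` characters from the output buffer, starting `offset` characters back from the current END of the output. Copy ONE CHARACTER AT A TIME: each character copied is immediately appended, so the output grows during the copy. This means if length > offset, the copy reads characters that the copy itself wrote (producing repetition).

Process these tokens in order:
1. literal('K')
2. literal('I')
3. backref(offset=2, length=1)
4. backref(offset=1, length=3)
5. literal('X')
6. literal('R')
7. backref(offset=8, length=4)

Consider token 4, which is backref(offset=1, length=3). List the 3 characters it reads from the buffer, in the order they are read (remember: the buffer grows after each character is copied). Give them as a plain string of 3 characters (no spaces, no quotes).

Token 1: literal('K'). Output: "K"
Token 2: literal('I'). Output: "KI"
Token 3: backref(off=2, len=1). Copied 'K' from pos 0. Output: "KIK"
Token 4: backref(off=1, len=3). Buffer before: "KIK" (len 3)
  byte 1: read out[2]='K', append. Buffer now: "KIKK"
  byte 2: read out[3]='K', append. Buffer now: "KIKKK"
  byte 3: read out[4]='K', append. Buffer now: "KIKKKK"

Answer: KKK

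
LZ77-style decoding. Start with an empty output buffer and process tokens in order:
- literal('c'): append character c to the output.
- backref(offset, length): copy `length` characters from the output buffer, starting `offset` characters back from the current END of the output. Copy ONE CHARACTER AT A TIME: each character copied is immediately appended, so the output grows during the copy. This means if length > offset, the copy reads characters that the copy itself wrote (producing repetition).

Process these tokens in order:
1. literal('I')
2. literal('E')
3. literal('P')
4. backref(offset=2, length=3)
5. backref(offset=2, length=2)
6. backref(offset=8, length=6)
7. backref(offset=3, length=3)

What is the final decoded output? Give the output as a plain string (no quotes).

Answer: IEPEPEPEIEPEPEEPE

Derivation:
Token 1: literal('I'). Output: "I"
Token 2: literal('E'). Output: "IE"
Token 3: literal('P'). Output: "IEP"
Token 4: backref(off=2, len=3) (overlapping!). Copied 'EPE' from pos 1. Output: "IEPEPE"
Token 5: backref(off=2, len=2). Copied 'PE' from pos 4. Output: "IEPEPEPE"
Token 6: backref(off=8, len=6). Copied 'IEPEPE' from pos 0. Output: "IEPEPEPEIEPEPE"
Token 7: backref(off=3, len=3). Copied 'EPE' from pos 11. Output: "IEPEPEPEIEPEPEEPE"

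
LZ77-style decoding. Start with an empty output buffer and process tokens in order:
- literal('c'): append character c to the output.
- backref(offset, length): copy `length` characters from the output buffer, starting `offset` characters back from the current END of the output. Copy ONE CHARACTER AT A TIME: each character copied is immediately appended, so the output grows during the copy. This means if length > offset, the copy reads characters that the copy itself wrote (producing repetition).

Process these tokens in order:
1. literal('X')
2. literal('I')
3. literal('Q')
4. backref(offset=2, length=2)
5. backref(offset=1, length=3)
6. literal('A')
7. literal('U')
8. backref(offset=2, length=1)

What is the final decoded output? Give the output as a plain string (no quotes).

Answer: XIQIQQQQAUA

Derivation:
Token 1: literal('X'). Output: "X"
Token 2: literal('I'). Output: "XI"
Token 3: literal('Q'). Output: "XIQ"
Token 4: backref(off=2, len=2). Copied 'IQ' from pos 1. Output: "XIQIQ"
Token 5: backref(off=1, len=3) (overlapping!). Copied 'QQQ' from pos 4. Output: "XIQIQQQQ"
Token 6: literal('A'). Output: "XIQIQQQQA"
Token 7: literal('U'). Output: "XIQIQQQQAU"
Token 8: backref(off=2, len=1). Copied 'A' from pos 8. Output: "XIQIQQQQAUA"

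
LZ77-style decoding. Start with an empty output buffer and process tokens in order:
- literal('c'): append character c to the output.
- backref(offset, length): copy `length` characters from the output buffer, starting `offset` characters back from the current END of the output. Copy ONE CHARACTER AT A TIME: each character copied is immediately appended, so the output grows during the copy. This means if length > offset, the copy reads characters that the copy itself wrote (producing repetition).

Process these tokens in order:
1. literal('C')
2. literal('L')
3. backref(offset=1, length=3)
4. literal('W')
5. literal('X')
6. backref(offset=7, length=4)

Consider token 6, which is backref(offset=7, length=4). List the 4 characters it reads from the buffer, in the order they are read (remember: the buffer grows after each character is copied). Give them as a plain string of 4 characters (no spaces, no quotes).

Token 1: literal('C'). Output: "C"
Token 2: literal('L'). Output: "CL"
Token 3: backref(off=1, len=3) (overlapping!). Copied 'LLL' from pos 1. Output: "CLLLL"
Token 4: literal('W'). Output: "CLLLLW"
Token 5: literal('X'). Output: "CLLLLWX"
Token 6: backref(off=7, len=4). Buffer before: "CLLLLWX" (len 7)
  byte 1: read out[0]='C', append. Buffer now: "CLLLLWXC"
  byte 2: read out[1]='L', append. Buffer now: "CLLLLWXCL"
  byte 3: read out[2]='L', append. Buffer now: "CLLLLWXCLL"
  byte 4: read out[3]='L', append. Buffer now: "CLLLLWXCLLL"

Answer: CLLL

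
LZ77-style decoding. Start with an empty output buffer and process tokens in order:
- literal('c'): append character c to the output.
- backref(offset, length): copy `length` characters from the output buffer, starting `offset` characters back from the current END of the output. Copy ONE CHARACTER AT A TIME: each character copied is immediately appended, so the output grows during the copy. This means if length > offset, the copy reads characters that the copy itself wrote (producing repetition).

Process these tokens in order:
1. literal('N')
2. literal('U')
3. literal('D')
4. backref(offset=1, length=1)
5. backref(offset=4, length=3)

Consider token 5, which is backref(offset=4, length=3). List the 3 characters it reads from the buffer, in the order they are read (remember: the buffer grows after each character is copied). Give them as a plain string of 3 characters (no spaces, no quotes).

Token 1: literal('N'). Output: "N"
Token 2: literal('U'). Output: "NU"
Token 3: literal('D'). Output: "NUD"
Token 4: backref(off=1, len=1). Copied 'D' from pos 2. Output: "NUDD"
Token 5: backref(off=4, len=3). Buffer before: "NUDD" (len 4)
  byte 1: read out[0]='N', append. Buffer now: "NUDDN"
  byte 2: read out[1]='U', append. Buffer now: "NUDDNU"
  byte 3: read out[2]='D', append. Buffer now: "NUDDNUD"

Answer: NUD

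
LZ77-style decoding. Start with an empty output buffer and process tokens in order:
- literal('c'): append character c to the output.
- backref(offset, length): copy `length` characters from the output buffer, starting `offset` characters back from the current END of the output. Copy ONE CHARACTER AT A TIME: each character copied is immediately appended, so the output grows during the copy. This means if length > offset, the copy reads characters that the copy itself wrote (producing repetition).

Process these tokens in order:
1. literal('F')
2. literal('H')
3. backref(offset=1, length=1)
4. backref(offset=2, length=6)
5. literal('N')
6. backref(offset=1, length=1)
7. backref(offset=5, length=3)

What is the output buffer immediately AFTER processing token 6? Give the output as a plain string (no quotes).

Answer: FHHHHHHHHNN

Derivation:
Token 1: literal('F'). Output: "F"
Token 2: literal('H'). Output: "FH"
Token 3: backref(off=1, len=1). Copied 'H' from pos 1. Output: "FHH"
Token 4: backref(off=2, len=6) (overlapping!). Copied 'HHHHHH' from pos 1. Output: "FHHHHHHHH"
Token 5: literal('N'). Output: "FHHHHHHHHN"
Token 6: backref(off=1, len=1). Copied 'N' from pos 9. Output: "FHHHHHHHHNN"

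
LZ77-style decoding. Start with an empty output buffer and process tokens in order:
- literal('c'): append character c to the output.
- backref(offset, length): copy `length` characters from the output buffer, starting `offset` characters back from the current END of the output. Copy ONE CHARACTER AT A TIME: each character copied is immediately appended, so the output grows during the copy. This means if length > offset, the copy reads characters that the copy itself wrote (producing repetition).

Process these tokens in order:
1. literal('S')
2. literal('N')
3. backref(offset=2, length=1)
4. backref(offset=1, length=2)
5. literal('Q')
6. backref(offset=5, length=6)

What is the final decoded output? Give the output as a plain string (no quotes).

Token 1: literal('S'). Output: "S"
Token 2: literal('N'). Output: "SN"
Token 3: backref(off=2, len=1). Copied 'S' from pos 0. Output: "SNS"
Token 4: backref(off=1, len=2) (overlapping!). Copied 'SS' from pos 2. Output: "SNSSS"
Token 5: literal('Q'). Output: "SNSSSQ"
Token 6: backref(off=5, len=6) (overlapping!). Copied 'NSSSQN' from pos 1. Output: "SNSSSQNSSSQN"

Answer: SNSSSQNSSSQN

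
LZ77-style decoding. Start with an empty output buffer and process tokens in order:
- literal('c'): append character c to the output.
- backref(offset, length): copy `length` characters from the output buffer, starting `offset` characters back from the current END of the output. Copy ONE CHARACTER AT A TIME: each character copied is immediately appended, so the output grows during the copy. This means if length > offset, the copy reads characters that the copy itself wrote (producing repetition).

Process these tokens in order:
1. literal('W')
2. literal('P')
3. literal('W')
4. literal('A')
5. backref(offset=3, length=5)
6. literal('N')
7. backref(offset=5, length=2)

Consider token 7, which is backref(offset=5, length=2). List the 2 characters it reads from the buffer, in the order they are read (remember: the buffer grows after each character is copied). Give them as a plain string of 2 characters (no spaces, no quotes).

Token 1: literal('W'). Output: "W"
Token 2: literal('P'). Output: "WP"
Token 3: literal('W'). Output: "WPW"
Token 4: literal('A'). Output: "WPWA"
Token 5: backref(off=3, len=5) (overlapping!). Copied 'PWAPW' from pos 1. Output: "WPWAPWAPW"
Token 6: literal('N'). Output: "WPWAPWAPWN"
Token 7: backref(off=5, len=2). Buffer before: "WPWAPWAPWN" (len 10)
  byte 1: read out[5]='W', append. Buffer now: "WPWAPWAPWNW"
  byte 2: read out[6]='A', append. Buffer now: "WPWAPWAPWNWA"

Answer: WA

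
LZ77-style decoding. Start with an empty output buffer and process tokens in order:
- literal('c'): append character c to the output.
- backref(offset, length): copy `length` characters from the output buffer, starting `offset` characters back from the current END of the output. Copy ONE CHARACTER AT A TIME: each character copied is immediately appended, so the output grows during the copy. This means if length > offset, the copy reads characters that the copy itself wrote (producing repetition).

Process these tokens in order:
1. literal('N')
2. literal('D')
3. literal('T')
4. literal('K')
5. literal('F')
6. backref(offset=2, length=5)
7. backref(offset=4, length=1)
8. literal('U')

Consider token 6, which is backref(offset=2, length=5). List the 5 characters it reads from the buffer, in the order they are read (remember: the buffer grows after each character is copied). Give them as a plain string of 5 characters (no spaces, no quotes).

Answer: KFKFK

Derivation:
Token 1: literal('N'). Output: "N"
Token 2: literal('D'). Output: "ND"
Token 3: literal('T'). Output: "NDT"
Token 4: literal('K'). Output: "NDTK"
Token 5: literal('F'). Output: "NDTKF"
Token 6: backref(off=2, len=5). Buffer before: "NDTKF" (len 5)
  byte 1: read out[3]='K', append. Buffer now: "NDTKFK"
  byte 2: read out[4]='F', append. Buffer now: "NDTKFKF"
  byte 3: read out[5]='K', append. Buffer now: "NDTKFKFK"
  byte 4: read out[6]='F', append. Buffer now: "NDTKFKFKF"
  byte 5: read out[7]='K', append. Buffer now: "NDTKFKFKFK"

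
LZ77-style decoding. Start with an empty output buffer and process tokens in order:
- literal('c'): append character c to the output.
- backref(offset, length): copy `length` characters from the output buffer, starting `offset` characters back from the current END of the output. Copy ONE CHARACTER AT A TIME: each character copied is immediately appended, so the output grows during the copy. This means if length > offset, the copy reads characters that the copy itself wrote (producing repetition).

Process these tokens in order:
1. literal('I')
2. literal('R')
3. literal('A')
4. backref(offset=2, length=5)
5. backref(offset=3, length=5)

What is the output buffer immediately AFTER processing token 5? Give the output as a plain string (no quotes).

Token 1: literal('I'). Output: "I"
Token 2: literal('R'). Output: "IR"
Token 3: literal('A'). Output: "IRA"
Token 4: backref(off=2, len=5) (overlapping!). Copied 'RARAR' from pos 1. Output: "IRARARAR"
Token 5: backref(off=3, len=5) (overlapping!). Copied 'RARRA' from pos 5. Output: "IRARARARRARRA"

Answer: IRARARARRARRA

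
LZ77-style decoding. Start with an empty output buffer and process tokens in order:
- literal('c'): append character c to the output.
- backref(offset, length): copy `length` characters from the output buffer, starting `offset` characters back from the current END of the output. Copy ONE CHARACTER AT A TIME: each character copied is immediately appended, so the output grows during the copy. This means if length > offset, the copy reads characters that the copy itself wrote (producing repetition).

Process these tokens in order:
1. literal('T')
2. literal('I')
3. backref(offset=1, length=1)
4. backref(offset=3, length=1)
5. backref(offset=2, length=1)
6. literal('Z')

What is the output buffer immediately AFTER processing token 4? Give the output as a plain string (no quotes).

Token 1: literal('T'). Output: "T"
Token 2: literal('I'). Output: "TI"
Token 3: backref(off=1, len=1). Copied 'I' from pos 1. Output: "TII"
Token 4: backref(off=3, len=1). Copied 'T' from pos 0. Output: "TIIT"

Answer: TIIT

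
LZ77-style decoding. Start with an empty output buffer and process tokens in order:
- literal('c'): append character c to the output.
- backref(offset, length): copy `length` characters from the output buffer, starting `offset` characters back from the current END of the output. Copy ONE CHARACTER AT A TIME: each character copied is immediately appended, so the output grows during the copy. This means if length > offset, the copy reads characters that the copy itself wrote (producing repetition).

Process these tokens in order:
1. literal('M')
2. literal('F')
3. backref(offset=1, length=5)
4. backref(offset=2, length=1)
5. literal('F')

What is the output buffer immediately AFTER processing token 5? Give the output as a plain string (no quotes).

Token 1: literal('M'). Output: "M"
Token 2: literal('F'). Output: "MF"
Token 3: backref(off=1, len=5) (overlapping!). Copied 'FFFFF' from pos 1. Output: "MFFFFFF"
Token 4: backref(off=2, len=1). Copied 'F' from pos 5. Output: "MFFFFFFF"
Token 5: literal('F'). Output: "MFFFFFFFF"

Answer: MFFFFFFFF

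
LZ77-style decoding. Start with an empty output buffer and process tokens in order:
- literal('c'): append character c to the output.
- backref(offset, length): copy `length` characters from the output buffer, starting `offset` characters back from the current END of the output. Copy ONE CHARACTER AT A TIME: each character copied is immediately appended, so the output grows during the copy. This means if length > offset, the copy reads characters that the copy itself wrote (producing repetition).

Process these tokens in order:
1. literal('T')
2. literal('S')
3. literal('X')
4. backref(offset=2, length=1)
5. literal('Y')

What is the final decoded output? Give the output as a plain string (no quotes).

Token 1: literal('T'). Output: "T"
Token 2: literal('S'). Output: "TS"
Token 3: literal('X'). Output: "TSX"
Token 4: backref(off=2, len=1). Copied 'S' from pos 1. Output: "TSXS"
Token 5: literal('Y'). Output: "TSXSY"

Answer: TSXSY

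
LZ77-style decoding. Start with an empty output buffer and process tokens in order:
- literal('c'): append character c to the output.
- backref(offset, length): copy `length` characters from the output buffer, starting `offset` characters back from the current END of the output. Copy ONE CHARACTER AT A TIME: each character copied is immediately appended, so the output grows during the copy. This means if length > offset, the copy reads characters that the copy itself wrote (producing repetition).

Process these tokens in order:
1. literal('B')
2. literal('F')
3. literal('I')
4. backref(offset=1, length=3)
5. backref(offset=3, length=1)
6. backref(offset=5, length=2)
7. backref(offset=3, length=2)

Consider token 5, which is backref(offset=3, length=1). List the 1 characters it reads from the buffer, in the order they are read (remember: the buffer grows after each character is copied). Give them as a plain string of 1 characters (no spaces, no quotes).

Answer: I

Derivation:
Token 1: literal('B'). Output: "B"
Token 2: literal('F'). Output: "BF"
Token 3: literal('I'). Output: "BFI"
Token 4: backref(off=1, len=3) (overlapping!). Copied 'III' from pos 2. Output: "BFIIII"
Token 5: backref(off=3, len=1). Buffer before: "BFIIII" (len 6)
  byte 1: read out[3]='I', append. Buffer now: "BFIIIII"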